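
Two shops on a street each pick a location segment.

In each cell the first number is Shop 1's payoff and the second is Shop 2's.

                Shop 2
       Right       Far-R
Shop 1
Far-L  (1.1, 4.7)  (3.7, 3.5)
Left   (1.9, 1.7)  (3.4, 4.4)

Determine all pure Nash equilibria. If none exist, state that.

No pure-strategy Nash equilibrium.

Shop 1 against Right: payoffs 1.1, 1.9 → best response Left.
Shop 1 against Far-R: payoffs 3.7, 3.4 → best response Far-L.
Shop 2 against Far-L: payoffs 4.7, 3.5 → best response Right.
Shop 2 against Left: payoffs 1.7, 4.4 → best response Far-R.
No profile is a mutual best response for all players.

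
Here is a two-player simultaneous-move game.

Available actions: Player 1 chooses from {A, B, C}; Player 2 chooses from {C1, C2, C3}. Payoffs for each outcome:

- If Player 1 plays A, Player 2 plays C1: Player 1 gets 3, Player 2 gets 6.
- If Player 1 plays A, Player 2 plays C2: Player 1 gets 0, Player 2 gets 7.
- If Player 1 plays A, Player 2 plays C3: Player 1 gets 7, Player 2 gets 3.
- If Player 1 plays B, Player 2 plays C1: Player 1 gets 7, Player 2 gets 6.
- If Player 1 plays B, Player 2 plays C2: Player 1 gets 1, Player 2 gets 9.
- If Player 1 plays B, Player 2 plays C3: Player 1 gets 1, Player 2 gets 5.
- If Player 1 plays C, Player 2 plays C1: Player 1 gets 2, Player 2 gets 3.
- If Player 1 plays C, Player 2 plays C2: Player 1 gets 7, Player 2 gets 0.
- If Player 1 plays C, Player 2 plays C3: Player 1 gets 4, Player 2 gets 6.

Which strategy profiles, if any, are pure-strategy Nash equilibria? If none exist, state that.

No pure-strategy Nash equilibrium.

(A, C1): Player 1 can switch to B (3 → 7). Not NE.
(A, C2): Player 1 can switch to B (0 → 1). Not NE.
(A, C3): Player 2 can switch to C1 (3 → 6). Not NE.
(B, C1): Player 2 can switch to C2 (6 → 9). Not NE.
(B, C2): Player 1 can switch to C (1 → 7). Not NE.
(B, C3): Player 1 can switch to A (1 → 7). Not NE.
(C, C1): Player 1 can switch to A (2 → 3). Not NE.
(C, C2): Player 2 can switch to C1 (0 → 3). Not NE.
(C, C3): Player 1 can switch to A (4 → 7). Not NE.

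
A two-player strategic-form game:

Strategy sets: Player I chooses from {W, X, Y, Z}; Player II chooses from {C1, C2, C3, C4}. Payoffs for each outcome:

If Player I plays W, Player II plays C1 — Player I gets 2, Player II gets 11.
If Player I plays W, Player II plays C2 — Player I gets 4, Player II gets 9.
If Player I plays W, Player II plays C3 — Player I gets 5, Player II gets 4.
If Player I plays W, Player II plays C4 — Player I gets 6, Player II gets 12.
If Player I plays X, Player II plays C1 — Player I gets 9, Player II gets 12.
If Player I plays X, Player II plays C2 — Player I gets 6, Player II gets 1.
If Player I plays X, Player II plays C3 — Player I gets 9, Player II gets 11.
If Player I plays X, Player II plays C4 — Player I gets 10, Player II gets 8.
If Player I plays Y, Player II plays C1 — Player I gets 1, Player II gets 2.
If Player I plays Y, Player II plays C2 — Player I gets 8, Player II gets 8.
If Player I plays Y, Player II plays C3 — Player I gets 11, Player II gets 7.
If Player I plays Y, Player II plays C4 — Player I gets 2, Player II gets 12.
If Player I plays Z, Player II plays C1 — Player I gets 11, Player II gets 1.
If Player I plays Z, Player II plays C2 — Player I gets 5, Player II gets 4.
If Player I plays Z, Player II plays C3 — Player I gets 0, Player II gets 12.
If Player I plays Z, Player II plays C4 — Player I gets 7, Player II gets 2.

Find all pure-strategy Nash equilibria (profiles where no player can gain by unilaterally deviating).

There is no pure-strategy Nash equilibrium.

Mark each player's best response to every combination of opponents' strategies; a profile where every player is best-responding is a pure Nash equilibrium.
Player I against C1: payoffs 2, 9, 1, 11 → best response Z.
Player I against C2: payoffs 4, 6, 8, 5 → best response Y.
Player I against C3: payoffs 5, 9, 11, 0 → best response Y.
Player I against C4: payoffs 6, 10, 2, 7 → best response X.
Player II against W: payoffs 11, 9, 4, 12 → best response C4.
Player II against X: payoffs 12, 1, 11, 8 → best response C1.
Player II against Y: payoffs 2, 8, 7, 12 → best response C4.
Player II against Z: payoffs 1, 4, 12, 2 → best response C3.
No profile is a mutual best response for all players.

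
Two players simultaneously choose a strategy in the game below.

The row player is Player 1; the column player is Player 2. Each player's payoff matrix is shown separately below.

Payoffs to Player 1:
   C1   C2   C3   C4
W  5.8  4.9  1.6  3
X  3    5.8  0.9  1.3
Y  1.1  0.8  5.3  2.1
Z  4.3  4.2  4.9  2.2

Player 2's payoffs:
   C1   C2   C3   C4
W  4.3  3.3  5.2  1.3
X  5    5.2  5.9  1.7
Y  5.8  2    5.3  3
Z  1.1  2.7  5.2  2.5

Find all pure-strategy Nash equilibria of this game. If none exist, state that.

For each strategy profile, look for a profitable unilateral deviation.
(W, C1): Player 2 can switch to C3 (4.3 → 5.2). Not NE.
(W, C2): Player 1 can switch to X (4.9 → 5.8). Not NE.
(W, C3): Player 1 can switch to Y (1.6 → 5.3). Not NE.
(W, C4): Player 2 can switch to C1 (1.3 → 4.3). Not NE.
(X, C1): Player 1 can switch to W (3 → 5.8). Not NE.
(X, C2): Player 2 can switch to C3 (5.2 → 5.9). Not NE.
(The remaining 10 profiles each have a profitable deviation by the same check.)

No pure-strategy Nash equilibrium.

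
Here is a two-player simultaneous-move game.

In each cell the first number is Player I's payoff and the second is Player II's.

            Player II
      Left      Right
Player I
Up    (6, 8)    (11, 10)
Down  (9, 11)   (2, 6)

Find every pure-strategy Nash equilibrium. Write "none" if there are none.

Pure-strategy Nash equilibria: (Up, Right), (Down, Left)

Player I against Left: payoffs 6, 9 → best response Down.
Player I against Right: payoffs 11, 2 → best response Up.
Player II against Up: payoffs 8, 10 → best response Right.
Player II against Down: payoffs 11, 6 → best response Left.
Mutual best responses: (Up, Right); (Down, Left).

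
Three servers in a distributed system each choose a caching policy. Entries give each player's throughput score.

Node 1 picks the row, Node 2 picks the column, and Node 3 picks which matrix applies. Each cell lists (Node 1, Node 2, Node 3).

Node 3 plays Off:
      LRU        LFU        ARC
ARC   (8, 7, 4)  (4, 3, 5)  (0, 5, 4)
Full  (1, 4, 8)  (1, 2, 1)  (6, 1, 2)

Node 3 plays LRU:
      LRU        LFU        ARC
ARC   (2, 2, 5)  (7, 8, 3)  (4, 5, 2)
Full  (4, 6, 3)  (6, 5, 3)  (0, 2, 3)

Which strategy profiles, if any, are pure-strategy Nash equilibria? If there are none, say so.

Check each profile: it is a Nash equilibrium iff no player can strictly gain by switching unilaterally.
(ARC, LRU, Off): Node 3 can switch to LRU (4 → 5). Not NE.
(ARC, LRU, LRU): Node 1 can switch to Full (2 → 4). Not NE.
(ARC, LFU, Off): Node 2 can switch to LRU (3 → 7). Not NE.
(ARC, LFU, LRU): Node 3 can switch to Off (3 → 5). Not NE.
(ARC, ARC, Off): Node 1 can switch to Full (0 → 6). Not NE.
(ARC, ARC, LRU): Node 2 can switch to LFU (5 → 8). Not NE.
(The remaining 6 profiles each have a profitable deviation by the same check.)

No pure-strategy Nash equilibrium.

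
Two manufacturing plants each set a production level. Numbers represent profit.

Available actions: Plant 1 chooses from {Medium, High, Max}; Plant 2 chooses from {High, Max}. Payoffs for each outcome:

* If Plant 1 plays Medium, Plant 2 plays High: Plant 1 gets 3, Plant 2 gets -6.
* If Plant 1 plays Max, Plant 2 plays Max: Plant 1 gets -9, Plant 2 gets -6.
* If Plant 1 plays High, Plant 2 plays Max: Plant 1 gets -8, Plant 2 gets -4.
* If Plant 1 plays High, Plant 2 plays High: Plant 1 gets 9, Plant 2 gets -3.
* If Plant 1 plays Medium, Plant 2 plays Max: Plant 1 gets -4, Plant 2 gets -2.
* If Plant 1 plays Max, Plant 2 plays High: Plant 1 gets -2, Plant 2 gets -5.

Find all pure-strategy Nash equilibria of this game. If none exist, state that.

The pure Nash equilibria are (Medium, Max); (High, High).

Plant 1 against High: payoffs 3, 9, -2 → best response High.
Plant 1 against Max: payoffs -4, -8, -9 → best response Medium.
Plant 2 against Medium: payoffs -6, -2 → best response Max.
Plant 2 against High: payoffs -3, -4 → best response High.
Plant 2 against Max: payoffs -5, -6 → best response High.
Mutual best responses: (Medium, Max); (High, High).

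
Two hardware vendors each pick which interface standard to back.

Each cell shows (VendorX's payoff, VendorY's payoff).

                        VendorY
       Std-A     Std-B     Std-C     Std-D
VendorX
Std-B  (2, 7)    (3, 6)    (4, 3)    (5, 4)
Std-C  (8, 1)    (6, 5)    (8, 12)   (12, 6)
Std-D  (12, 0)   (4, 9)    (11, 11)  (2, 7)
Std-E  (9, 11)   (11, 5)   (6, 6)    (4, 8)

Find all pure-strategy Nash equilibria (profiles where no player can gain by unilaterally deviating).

(Std-D, Std-C)

(Std-B, Std-A): VendorX can switch to Std-C (2 → 8). Not NE.
(Std-B, Std-B): VendorX can switch to Std-C (3 → 6). Not NE.
(Std-B, Std-C): VendorX can switch to Std-C (4 → 8). Not NE.
(Std-B, Std-D): VendorX can switch to Std-C (5 → 12). Not NE.
(Std-C, Std-A): VendorX can switch to Std-D (8 → 12). Not NE.
(Std-C, Std-B): VendorX can switch to Std-E (6 → 11). Not NE.
(Std-C, Std-C): VendorX can switch to Std-D (8 → 11). Not NE.
(Std-C, Std-D): VendorY can switch to Std-C (6 → 12). Not NE.
(Std-D, Std-A): VendorY can switch to Std-B (0 → 9). Not NE.
(Std-D, Std-B): VendorX can switch to Std-C (4 → 6). Not NE.
(Std-D, Std-C): VendorX gets 11, best alternative 8; VendorY gets 11, best alternative 9. No profitable deviation — NE.
(The remaining 5 profiles each have a profitable deviation by the same check.)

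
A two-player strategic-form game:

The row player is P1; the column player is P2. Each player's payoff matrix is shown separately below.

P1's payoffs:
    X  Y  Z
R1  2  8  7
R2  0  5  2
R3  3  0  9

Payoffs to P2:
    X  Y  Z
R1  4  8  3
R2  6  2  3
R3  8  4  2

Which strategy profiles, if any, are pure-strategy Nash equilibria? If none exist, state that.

Pure-strategy Nash equilibria: (R1, Y); (R3, X)

P1 against X: payoffs 2, 0, 3 → best response R3.
P1 against Y: payoffs 8, 5, 0 → best response R1.
P1 against Z: payoffs 7, 2, 9 → best response R3.
P2 against R1: payoffs 4, 8, 3 → best response Y.
P2 against R2: payoffs 6, 2, 3 → best response X.
P2 against R3: payoffs 8, 4, 2 → best response X.
Mutual best responses: (R1, Y); (R3, X).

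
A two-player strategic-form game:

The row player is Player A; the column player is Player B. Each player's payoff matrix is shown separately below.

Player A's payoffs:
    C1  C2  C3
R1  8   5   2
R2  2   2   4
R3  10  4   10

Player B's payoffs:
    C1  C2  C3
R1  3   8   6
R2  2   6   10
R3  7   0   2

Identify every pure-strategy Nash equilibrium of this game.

(R1, C1): Player A can switch to R3 (8 → 10). Not NE.
(R1, C2): Player A gets 5, best alternative 4; Player B gets 8, best alternative 6. No profitable deviation — NE.
(R1, C3): Player A can switch to R2 (2 → 4). Not NE.
(R2, C1): Player A can switch to R1 (2 → 8). Not NE.
(R2, C2): Player A can switch to R1 (2 → 5). Not NE.
(R2, C3): Player A can switch to R3 (4 → 10). Not NE.
(R3, C1): Player A gets 10, best alternative 8; Player B gets 7, best alternative 2. No profitable deviation — NE.
(R3, C2): Player A can switch to R1 (4 → 5). Not NE.
(R3, C3): Player B can switch to C1 (2 → 7). Not NE.

The pure Nash equilibria are (R1, C2); (R3, C1).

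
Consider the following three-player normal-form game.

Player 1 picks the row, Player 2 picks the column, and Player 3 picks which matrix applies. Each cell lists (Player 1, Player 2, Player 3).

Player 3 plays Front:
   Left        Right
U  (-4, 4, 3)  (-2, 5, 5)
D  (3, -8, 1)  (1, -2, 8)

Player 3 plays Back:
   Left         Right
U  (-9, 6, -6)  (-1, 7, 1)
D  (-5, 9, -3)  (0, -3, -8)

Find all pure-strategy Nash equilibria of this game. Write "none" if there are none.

The unique pure-strategy Nash equilibrium is (D, Right, Front).

(U, Left, Front): Player 1 can switch to D (-4 → 3). Not NE.
(U, Left, Back): Player 1 can switch to D (-9 → -5). Not NE.
(U, Right, Front): Player 1 can switch to D (-2 → 1). Not NE.
(U, Right, Back): Player 1 can switch to D (-1 → 0). Not NE.
(D, Left, Front): Player 2 can switch to Right (-8 → -2). Not NE.
(D, Left, Back): Player 3 can switch to Front (-3 → 1). Not NE.
(D, Right, Front): Player 1 gets 1, best alternative -2; Player 2 gets -2, best alternative -8; Player 3 gets 8, best alternative -8. No profitable deviation — NE.
(D, Right, Back): Player 2 can switch to Left (-3 → 9). Not NE.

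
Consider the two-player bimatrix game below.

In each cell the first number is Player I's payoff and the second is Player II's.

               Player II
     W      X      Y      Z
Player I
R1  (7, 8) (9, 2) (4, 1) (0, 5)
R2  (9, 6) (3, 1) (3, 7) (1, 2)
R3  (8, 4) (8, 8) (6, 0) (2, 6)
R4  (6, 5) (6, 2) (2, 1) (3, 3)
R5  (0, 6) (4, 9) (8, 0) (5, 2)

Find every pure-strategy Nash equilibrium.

Player I against W: payoffs 7, 9, 8, 6, 0 → best response R2.
Player I against X: payoffs 9, 3, 8, 6, 4 → best response R1.
Player I against Y: payoffs 4, 3, 6, 2, 8 → best response R5.
Player I against Z: payoffs 0, 1, 2, 3, 5 → best response R5.
Player II against R1: payoffs 8, 2, 1, 5 → best response W.
Player II against R2: payoffs 6, 1, 7, 2 → best response Y.
Player II against R3: payoffs 4, 8, 0, 6 → best response X.
Player II against R4: payoffs 5, 2, 1, 3 → best response W.
Player II against R5: payoffs 6, 9, 0, 2 → best response X.
No profile is a mutual best response for all players.

This game has no pure Nash equilibrium.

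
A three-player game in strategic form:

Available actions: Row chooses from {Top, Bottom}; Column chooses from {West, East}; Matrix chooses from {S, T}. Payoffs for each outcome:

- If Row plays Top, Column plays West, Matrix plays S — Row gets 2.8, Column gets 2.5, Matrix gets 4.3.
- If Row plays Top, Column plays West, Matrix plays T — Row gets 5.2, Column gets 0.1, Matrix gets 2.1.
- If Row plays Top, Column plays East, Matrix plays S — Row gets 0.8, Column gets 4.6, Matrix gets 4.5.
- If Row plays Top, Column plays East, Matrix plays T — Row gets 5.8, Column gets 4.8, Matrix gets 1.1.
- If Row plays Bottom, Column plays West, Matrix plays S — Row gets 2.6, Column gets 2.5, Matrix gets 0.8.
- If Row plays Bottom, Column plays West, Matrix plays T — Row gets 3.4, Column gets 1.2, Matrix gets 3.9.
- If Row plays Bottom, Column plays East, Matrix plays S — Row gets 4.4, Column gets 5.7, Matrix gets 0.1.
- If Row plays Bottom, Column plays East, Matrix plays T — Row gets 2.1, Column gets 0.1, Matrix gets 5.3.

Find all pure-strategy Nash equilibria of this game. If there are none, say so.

No pure-strategy Nash equilibrium.

(Top, West, S): Column can switch to East (2.5 → 4.6). Not NE.
(Top, West, T): Column can switch to East (0.1 → 4.8). Not NE.
(Top, East, S): Row can switch to Bottom (0.8 → 4.4). Not NE.
(Top, East, T): Matrix can switch to S (1.1 → 4.5). Not NE.
(Bottom, West, S): Row can switch to Top (2.6 → 2.8). Not NE.
(Bottom, West, T): Row can switch to Top (3.4 → 5.2). Not NE.
(Bottom, East, S): Matrix can switch to T (0.1 → 5.3). Not NE.
(Bottom, East, T): Row can switch to Top (2.1 → 5.8). Not NE.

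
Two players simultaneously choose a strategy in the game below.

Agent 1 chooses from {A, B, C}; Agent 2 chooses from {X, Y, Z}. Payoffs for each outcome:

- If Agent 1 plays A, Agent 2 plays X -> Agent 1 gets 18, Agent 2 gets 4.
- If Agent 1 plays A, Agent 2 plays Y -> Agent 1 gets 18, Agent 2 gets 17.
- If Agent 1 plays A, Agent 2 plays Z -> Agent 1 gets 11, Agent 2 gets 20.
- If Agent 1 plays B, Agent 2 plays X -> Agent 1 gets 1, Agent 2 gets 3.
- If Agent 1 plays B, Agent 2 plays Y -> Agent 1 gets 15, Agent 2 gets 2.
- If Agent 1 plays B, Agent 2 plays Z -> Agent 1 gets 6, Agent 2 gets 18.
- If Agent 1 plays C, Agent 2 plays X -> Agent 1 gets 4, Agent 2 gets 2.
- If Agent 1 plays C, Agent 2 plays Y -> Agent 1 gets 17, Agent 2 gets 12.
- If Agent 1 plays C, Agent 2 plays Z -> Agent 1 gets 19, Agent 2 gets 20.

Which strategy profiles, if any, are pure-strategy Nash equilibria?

(A, X): Agent 2 can switch to Y (4 → 17). Not NE.
(A, Y): Agent 2 can switch to Z (17 → 20). Not NE.
(A, Z): Agent 1 can switch to C (11 → 19). Not NE.
(B, X): Agent 1 can switch to A (1 → 18). Not NE.
(B, Y): Agent 1 can switch to A (15 → 18). Not NE.
(B, Z): Agent 1 can switch to A (6 → 11). Not NE.
(C, X): Agent 1 can switch to A (4 → 18). Not NE.
(C, Y): Agent 1 can switch to A (17 → 18). Not NE.
(C, Z): Agent 1 gets 19, best alternative 11; Agent 2 gets 20, best alternative 12. No profitable deviation — NE.

(C, Z)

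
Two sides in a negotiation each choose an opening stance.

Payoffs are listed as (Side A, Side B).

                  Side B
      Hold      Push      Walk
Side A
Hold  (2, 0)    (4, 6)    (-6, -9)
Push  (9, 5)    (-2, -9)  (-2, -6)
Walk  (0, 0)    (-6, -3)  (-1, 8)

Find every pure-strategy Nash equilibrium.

Side A against Hold: payoffs 2, 9, 0 → best response Push.
Side A against Push: payoffs 4, -2, -6 → best response Hold.
Side A against Walk: payoffs -6, -2, -1 → best response Walk.
Side B against Hold: payoffs 0, 6, -9 → best response Push.
Side B against Push: payoffs 5, -9, -6 → best response Hold.
Side B against Walk: payoffs 0, -3, 8 → best response Walk.
Mutual best responses: (Hold, Push); (Push, Hold); (Walk, Walk).

(Hold, Push), (Push, Hold), (Walk, Walk)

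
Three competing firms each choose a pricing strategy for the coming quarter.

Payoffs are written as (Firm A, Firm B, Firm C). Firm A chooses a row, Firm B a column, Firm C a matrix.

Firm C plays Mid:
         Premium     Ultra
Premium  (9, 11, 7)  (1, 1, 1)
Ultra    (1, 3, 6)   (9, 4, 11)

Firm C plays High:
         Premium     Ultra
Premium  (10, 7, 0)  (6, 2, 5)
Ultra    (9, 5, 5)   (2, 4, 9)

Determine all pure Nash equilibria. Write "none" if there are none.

The pure Nash equilibria are (Premium, Premium, Mid); (Ultra, Ultra, Mid).

Firm A against (Premium, Mid): payoffs 9, 1 → best response Premium.
Firm A against (Premium, High): payoffs 10, 9 → best response Premium.
Firm A against (Ultra, Mid): payoffs 1, 9 → best response Ultra.
Firm A against (Ultra, High): payoffs 6, 2 → best response Premium.
Firm B against (Premium, Mid): payoffs 11, 1 → best response Premium.
Firm B against (Premium, High): payoffs 7, 2 → best response Premium.
Firm B against (Ultra, Mid): payoffs 3, 4 → best response Ultra.
Firm B against (Ultra, High): payoffs 5, 4 → best response Premium.
Firm C against (Premium, Premium): payoffs 7, 0 → best response Mid.
Firm C against (Premium, Ultra): payoffs 1, 5 → best response High.
Firm C against (Ultra, Premium): payoffs 6, 5 → best response Mid.
Firm C against (Ultra, Ultra): payoffs 11, 9 → best response Mid.
Mutual best responses: (Premium, Premium, Mid); (Ultra, Ultra, Mid).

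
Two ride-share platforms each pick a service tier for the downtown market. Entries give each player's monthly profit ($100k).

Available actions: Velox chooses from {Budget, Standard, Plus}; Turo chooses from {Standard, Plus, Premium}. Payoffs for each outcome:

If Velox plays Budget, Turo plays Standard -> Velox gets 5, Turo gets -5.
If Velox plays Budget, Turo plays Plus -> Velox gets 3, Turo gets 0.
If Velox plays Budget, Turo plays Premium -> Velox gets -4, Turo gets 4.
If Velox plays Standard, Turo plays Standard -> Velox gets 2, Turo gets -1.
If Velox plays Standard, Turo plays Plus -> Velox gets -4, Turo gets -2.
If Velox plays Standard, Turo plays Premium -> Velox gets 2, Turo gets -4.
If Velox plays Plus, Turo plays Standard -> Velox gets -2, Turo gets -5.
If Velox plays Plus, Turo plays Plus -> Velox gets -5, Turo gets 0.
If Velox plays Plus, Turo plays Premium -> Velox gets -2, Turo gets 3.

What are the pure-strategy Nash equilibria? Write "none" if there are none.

No pure-strategy Nash equilibrium.

(Budget, Standard): Turo can switch to Plus (-5 → 0). Not NE.
(Budget, Plus): Turo can switch to Premium (0 → 4). Not NE.
(Budget, Premium): Velox can switch to Standard (-4 → 2). Not NE.
(Standard, Standard): Velox can switch to Budget (2 → 5). Not NE.
(Standard, Plus): Velox can switch to Budget (-4 → 3). Not NE.
(Standard, Premium): Turo can switch to Standard (-4 → -1). Not NE.
(The remaining 3 profiles each have a profitable deviation by the same check.)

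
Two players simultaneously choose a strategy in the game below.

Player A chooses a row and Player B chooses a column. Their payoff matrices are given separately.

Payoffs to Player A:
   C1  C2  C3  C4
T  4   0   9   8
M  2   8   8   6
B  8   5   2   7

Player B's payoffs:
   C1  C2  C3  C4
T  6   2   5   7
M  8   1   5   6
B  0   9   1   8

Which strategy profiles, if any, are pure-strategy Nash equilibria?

Mark each player's best response to every combination of opponents' strategies; a profile where every player is best-responding is a pure Nash equilibrium.
Player A against C1: payoffs 4, 2, 8 → best response B.
Player A against C2: payoffs 0, 8, 5 → best response M.
Player A against C3: payoffs 9, 8, 2 → best response T.
Player A against C4: payoffs 8, 6, 7 → best response T.
Player B against T: payoffs 6, 2, 5, 7 → best response C4.
Player B against M: payoffs 8, 1, 5, 6 → best response C1.
Player B against B: payoffs 0, 9, 1, 8 → best response C2.
Mutual best responses: (T, C4).

The unique pure-strategy Nash equilibrium is (T, C4).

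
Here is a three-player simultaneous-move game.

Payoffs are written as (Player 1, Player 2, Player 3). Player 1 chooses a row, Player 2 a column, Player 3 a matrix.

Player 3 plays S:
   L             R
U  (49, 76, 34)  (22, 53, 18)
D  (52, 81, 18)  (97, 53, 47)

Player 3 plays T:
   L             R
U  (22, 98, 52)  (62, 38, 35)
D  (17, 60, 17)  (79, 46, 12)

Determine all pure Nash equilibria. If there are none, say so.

Pure-strategy Nash equilibria: (U, L, T) and (D, L, S)

Player 1 against (L, S): payoffs 49, 52 → best response D.
Player 1 against (L, T): payoffs 22, 17 → best response U.
Player 1 against (R, S): payoffs 22, 97 → best response D.
Player 1 against (R, T): payoffs 62, 79 → best response D.
Player 2 against (U, S): payoffs 76, 53 → best response L.
Player 2 against (U, T): payoffs 98, 38 → best response L.
Player 2 against (D, S): payoffs 81, 53 → best response L.
Player 2 against (D, T): payoffs 60, 46 → best response L.
Player 3 against (U, L): payoffs 34, 52 → best response T.
Player 3 against (U, R): payoffs 18, 35 → best response T.
Player 3 against (D, L): payoffs 18, 17 → best response S.
Player 3 against (D, R): payoffs 47, 12 → best response S.
Mutual best responses: (U, L, T); (D, L, S).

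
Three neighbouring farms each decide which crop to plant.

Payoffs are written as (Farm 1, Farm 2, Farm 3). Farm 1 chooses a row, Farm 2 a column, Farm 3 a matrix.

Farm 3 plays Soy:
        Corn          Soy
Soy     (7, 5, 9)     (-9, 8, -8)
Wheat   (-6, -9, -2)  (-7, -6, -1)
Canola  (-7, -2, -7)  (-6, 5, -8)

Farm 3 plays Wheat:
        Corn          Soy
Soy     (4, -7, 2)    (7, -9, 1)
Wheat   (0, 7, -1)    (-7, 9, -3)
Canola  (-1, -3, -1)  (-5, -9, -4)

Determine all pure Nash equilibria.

This game has no pure Nash equilibrium.

Mark each player's best response to every combination of opponents' strategies; a profile where every player is best-responding is a pure Nash equilibrium.
Farm 1 against (Corn, Soy): payoffs 7, -6, -7 → best response Soy.
Farm 1 against (Corn, Wheat): payoffs 4, 0, -1 → best response Soy.
Farm 1 against (Soy, Soy): payoffs -9, -7, -6 → best response Canola.
Farm 1 against (Soy, Wheat): payoffs 7, -7, -5 → best response Soy.
Farm 2 against (Soy, Soy): payoffs 5, 8 → best response Soy.
Farm 2 against (Soy, Wheat): payoffs -7, -9 → best response Corn.
Farm 2 against (Wheat, Soy): payoffs -9, -6 → best response Soy.
Farm 2 against (Wheat, Wheat): payoffs 7, 9 → best response Soy.
Farm 2 against (Canola, Soy): payoffs -2, 5 → best response Soy.
Farm 2 against (Canola, Wheat): payoffs -3, -9 → best response Corn.
Farm 3 against (Soy, Corn): payoffs 9, 2 → best response Soy.
Farm 3 against (Soy, Soy): payoffs -8, 1 → best response Wheat.
Farm 3 against (Wheat, Corn): payoffs -2, -1 → best response Wheat.
Farm 3 against (Wheat, Soy): payoffs -1, -3 → best response Soy.
Farm 3 against (Canola, Corn): payoffs -7, -1 → best response Wheat.
Farm 3 against (Canola, Soy): payoffs -8, -4 → best response Wheat.
No profile is a mutual best response for all players.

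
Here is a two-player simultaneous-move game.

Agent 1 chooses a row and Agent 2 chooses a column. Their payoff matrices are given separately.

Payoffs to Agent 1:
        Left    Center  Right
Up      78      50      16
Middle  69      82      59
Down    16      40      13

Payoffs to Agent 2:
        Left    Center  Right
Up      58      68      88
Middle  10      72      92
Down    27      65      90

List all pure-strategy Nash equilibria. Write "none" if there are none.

(Up, Left): Agent 2 can switch to Center (58 → 68). Not NE.
(Up, Center): Agent 1 can switch to Middle (50 → 82). Not NE.
(Up, Right): Agent 1 can switch to Middle (16 → 59). Not NE.
(Middle, Left): Agent 1 can switch to Up (69 → 78). Not NE.
(Middle, Center): Agent 2 can switch to Right (72 → 92). Not NE.
(Middle, Right): Agent 1 gets 59, best alternative 16; Agent 2 gets 92, best alternative 72. No profitable deviation — NE.
(Down, Left): Agent 1 can switch to Up (16 → 78). Not NE.
(Down, Center): Agent 1 can switch to Up (40 → 50). Not NE.
(Down, Right): Agent 1 can switch to Up (13 → 16). Not NE.

The unique pure-strategy Nash equilibrium is (Middle, Right).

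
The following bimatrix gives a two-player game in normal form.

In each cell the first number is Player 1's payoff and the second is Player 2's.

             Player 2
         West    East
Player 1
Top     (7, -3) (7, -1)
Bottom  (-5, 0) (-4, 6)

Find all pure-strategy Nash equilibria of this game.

Pure NE: (Top, East)

Player 1 against West: payoffs 7, -5 → best response Top.
Player 1 against East: payoffs 7, -4 → best response Top.
Player 2 against Top: payoffs -3, -1 → best response East.
Player 2 against Bottom: payoffs 0, 6 → best response East.
Mutual best responses: (Top, East).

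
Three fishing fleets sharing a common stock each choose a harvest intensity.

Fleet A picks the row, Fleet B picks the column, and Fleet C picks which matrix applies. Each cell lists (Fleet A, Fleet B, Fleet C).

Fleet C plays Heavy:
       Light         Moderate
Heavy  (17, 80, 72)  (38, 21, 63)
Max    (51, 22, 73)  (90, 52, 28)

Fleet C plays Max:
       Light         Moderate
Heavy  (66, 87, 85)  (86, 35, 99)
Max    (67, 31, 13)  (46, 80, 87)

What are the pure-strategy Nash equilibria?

This game has no pure Nash equilibrium.

(Heavy, Light, Heavy): Fleet A can switch to Max (17 → 51). Not NE.
(Heavy, Light, Max): Fleet A can switch to Max (66 → 67). Not NE.
(Heavy, Moderate, Heavy): Fleet A can switch to Max (38 → 90). Not NE.
(Heavy, Moderate, Max): Fleet B can switch to Light (35 → 87). Not NE.
(Max, Light, Heavy): Fleet B can switch to Moderate (22 → 52). Not NE.
(Max, Light, Max): Fleet B can switch to Moderate (31 → 80). Not NE.
(Max, Moderate, Heavy): Fleet C can switch to Max (28 → 87). Not NE.
(Max, Moderate, Max): Fleet A can switch to Heavy (46 → 86). Not NE.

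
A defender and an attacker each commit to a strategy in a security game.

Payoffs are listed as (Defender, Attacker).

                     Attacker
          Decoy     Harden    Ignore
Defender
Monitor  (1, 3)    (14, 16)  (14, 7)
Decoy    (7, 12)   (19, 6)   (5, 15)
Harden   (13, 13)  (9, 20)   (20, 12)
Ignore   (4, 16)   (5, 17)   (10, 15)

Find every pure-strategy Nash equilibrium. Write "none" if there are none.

Check each profile: it is a Nash equilibrium iff no player can strictly gain by switching unilaterally.
(Monitor, Decoy): Defender can switch to Decoy (1 → 7). Not NE.
(Monitor, Harden): Defender can switch to Decoy (14 → 19). Not NE.
(Monitor, Ignore): Defender can switch to Harden (14 → 20). Not NE.
(Decoy, Decoy): Defender can switch to Harden (7 → 13). Not NE.
(Decoy, Harden): Attacker can switch to Decoy (6 → 12). Not NE.
(Decoy, Ignore): Defender can switch to Monitor (5 → 14). Not NE.
(The remaining 6 profiles each have a profitable deviation by the same check.)

none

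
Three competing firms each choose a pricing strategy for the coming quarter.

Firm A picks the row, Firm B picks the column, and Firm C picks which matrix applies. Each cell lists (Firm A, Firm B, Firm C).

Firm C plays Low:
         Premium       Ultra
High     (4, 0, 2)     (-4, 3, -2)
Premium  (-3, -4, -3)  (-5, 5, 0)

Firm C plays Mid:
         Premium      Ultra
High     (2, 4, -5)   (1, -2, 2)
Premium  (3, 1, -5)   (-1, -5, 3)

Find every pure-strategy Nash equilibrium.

(High, Premium, Low): Firm B can switch to Ultra (0 → 3). Not NE.
(High, Premium, Mid): Firm A can switch to Premium (2 → 3). Not NE.
(High, Ultra, Low): Firm C can switch to Mid (-2 → 2). Not NE.
(High, Ultra, Mid): Firm B can switch to Premium (-2 → 4). Not NE.
(Premium, Premium, Low): Firm A can switch to High (-3 → 4). Not NE.
(Premium, Premium, Mid): Firm C can switch to Low (-5 → -3). Not NE.
(Premium, Ultra, Low): Firm A can switch to High (-5 → -4). Not NE.
(Premium, Ultra, Mid): Firm A can switch to High (-1 → 1). Not NE.

There is no pure-strategy Nash equilibrium.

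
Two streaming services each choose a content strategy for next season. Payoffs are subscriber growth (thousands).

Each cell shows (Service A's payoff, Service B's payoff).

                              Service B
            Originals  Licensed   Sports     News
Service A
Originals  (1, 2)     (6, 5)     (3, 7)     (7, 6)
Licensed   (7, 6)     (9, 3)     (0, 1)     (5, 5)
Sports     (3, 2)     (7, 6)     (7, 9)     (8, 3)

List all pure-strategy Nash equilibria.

Service A against Originals: payoffs 1, 7, 3 → best response Licensed.
Service A against Licensed: payoffs 6, 9, 7 → best response Licensed.
Service A against Sports: payoffs 3, 0, 7 → best response Sports.
Service A against News: payoffs 7, 5, 8 → best response Sports.
Service B against Originals: payoffs 2, 5, 7, 6 → best response Sports.
Service B against Licensed: payoffs 6, 3, 1, 5 → best response Originals.
Service B against Sports: payoffs 2, 6, 9, 3 → best response Sports.
Mutual best responses: (Licensed, Originals); (Sports, Sports).

The pure Nash equilibria are (Licensed, Originals); (Sports, Sports).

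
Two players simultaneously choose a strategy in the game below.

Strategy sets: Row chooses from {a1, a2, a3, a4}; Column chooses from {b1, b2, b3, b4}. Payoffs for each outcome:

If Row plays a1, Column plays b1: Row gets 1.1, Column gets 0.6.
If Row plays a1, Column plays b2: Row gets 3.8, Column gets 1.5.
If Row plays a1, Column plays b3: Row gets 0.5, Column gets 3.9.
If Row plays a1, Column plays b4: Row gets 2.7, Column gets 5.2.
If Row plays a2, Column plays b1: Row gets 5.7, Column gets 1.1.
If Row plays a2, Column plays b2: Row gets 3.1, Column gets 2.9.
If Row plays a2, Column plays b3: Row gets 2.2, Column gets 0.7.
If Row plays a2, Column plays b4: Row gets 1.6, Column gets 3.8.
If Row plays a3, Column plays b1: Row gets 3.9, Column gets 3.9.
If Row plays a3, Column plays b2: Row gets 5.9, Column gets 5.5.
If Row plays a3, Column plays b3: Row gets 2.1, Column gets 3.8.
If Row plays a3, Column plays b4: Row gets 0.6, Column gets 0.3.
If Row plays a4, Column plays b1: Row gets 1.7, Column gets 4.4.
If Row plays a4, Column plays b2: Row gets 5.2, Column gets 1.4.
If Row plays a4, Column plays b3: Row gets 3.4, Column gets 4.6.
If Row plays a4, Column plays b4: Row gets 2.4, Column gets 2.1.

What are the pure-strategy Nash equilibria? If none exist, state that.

Pure-strategy Nash equilibria: (a1, b4), (a3, b2), (a4, b3)

For each player, find the best response to each opponent profile; mutual best responses are the pure NE.
Row against b1: payoffs 1.1, 5.7, 3.9, 1.7 → best response a2.
Row against b2: payoffs 3.8, 3.1, 5.9, 5.2 → best response a3.
Row against b3: payoffs 0.5, 2.2, 2.1, 3.4 → best response a4.
Row against b4: payoffs 2.7, 1.6, 0.6, 2.4 → best response a1.
Column against a1: payoffs 0.6, 1.5, 3.9, 5.2 → best response b4.
Column against a2: payoffs 1.1, 2.9, 0.7, 3.8 → best response b4.
Column against a3: payoffs 3.9, 5.5, 3.8, 0.3 → best response b2.
Column against a4: payoffs 4.4, 1.4, 4.6, 2.1 → best response b3.
Mutual best responses: (a1, b4); (a3, b2); (a4, b3).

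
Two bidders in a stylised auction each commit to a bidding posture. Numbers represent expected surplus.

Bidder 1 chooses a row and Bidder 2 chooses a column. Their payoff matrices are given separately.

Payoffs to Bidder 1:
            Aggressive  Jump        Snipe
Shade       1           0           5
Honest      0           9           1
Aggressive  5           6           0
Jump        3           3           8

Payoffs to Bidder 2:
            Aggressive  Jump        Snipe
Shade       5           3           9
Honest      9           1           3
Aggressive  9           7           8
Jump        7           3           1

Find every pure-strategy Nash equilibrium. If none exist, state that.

Bidder 1 against Aggressive: payoffs 1, 0, 5, 3 → best response Aggressive.
Bidder 1 against Jump: payoffs 0, 9, 6, 3 → best response Honest.
Bidder 1 against Snipe: payoffs 5, 1, 0, 8 → best response Jump.
Bidder 2 against Shade: payoffs 5, 3, 9 → best response Snipe.
Bidder 2 against Honest: payoffs 9, 1, 3 → best response Aggressive.
Bidder 2 against Aggressive: payoffs 9, 7, 8 → best response Aggressive.
Bidder 2 against Jump: payoffs 7, 3, 1 → best response Aggressive.
Mutual best responses: (Aggressive, Aggressive).

(Aggressive, Aggressive)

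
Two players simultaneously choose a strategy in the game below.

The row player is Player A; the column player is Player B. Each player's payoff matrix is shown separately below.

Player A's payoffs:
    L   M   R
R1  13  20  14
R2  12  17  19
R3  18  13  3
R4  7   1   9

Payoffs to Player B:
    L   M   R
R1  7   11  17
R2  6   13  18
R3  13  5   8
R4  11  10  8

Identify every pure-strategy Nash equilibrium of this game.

Player A against L: payoffs 13, 12, 18, 7 → best response R3.
Player A against M: payoffs 20, 17, 13, 1 → best response R1.
Player A against R: payoffs 14, 19, 3, 9 → best response R2.
Player B against R1: payoffs 7, 11, 17 → best response R.
Player B against R2: payoffs 6, 13, 18 → best response R.
Player B against R3: payoffs 13, 5, 8 → best response L.
Player B against R4: payoffs 11, 10, 8 → best response L.
Mutual best responses: (R2, R); (R3, L).

Pure-strategy Nash equilibria: (R2, R), (R3, L)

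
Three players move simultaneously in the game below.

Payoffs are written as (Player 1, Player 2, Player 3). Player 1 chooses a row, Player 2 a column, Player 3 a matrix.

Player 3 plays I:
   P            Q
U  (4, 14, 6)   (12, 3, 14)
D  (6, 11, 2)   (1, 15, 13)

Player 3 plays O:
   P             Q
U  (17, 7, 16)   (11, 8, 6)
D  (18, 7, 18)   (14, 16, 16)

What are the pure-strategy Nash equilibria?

The unique pure-strategy Nash equilibrium is (D, Q, O).

(U, P, I): Player 1 can switch to D (4 → 6). Not NE.
(U, P, O): Player 1 can switch to D (17 → 18). Not NE.
(U, Q, I): Player 2 can switch to P (3 → 14). Not NE.
(U, Q, O): Player 1 can switch to D (11 → 14). Not NE.
(D, P, I): Player 2 can switch to Q (11 → 15). Not NE.
(D, P, O): Player 2 can switch to Q (7 → 16). Not NE.
(D, Q, I): Player 1 can switch to U (1 → 12). Not NE.
(D, Q, O): Player 1 gets 14, best alternative 11; Player 2 gets 16, best alternative 7; Player 3 gets 16, best alternative 13. No profitable deviation — NE.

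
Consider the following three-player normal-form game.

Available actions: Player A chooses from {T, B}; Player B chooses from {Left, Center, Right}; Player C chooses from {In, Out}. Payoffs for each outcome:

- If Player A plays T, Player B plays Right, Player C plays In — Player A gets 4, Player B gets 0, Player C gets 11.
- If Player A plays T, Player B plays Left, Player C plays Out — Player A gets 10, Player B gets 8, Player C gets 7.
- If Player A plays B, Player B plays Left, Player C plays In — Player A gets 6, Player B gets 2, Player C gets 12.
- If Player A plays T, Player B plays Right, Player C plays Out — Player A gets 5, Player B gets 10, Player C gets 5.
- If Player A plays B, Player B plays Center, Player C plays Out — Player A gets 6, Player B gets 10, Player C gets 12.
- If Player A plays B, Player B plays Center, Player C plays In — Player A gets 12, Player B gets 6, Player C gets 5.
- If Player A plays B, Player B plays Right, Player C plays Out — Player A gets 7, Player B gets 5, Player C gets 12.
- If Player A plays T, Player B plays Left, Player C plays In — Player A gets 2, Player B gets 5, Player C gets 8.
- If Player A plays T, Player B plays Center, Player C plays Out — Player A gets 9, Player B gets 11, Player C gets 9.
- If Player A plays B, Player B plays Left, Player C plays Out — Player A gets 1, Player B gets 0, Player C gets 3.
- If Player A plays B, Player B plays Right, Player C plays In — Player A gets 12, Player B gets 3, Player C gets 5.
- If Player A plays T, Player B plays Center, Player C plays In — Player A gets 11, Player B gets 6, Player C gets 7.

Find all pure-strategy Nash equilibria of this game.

Pure NE: (T, Center, Out)

(T, Left, In): Player A can switch to B (2 → 6). Not NE.
(T, Left, Out): Player B can switch to Center (8 → 11). Not NE.
(T, Center, In): Player A can switch to B (11 → 12). Not NE.
(T, Center, Out): Player A gets 9, best alternative 6; Player B gets 11, best alternative 10; Player C gets 9, best alternative 7. No profitable deviation — NE.
(T, Right, In): Player A can switch to B (4 → 12). Not NE.
(T, Right, Out): Player A can switch to B (5 → 7). Not NE.
(B, Left, In): Player B can switch to Center (2 → 6). Not NE.
(B, Left, Out): Player A can switch to T (1 → 10). Not NE.
(B, Center, In): Player C can switch to Out (5 → 12). Not NE.
(B, Center, Out): Player A can switch to T (6 → 9). Not NE.
(B, Right, In): Player B can switch to Center (3 → 6). Not NE.
(The remaining 1 profile has a profitable deviation by the same check.)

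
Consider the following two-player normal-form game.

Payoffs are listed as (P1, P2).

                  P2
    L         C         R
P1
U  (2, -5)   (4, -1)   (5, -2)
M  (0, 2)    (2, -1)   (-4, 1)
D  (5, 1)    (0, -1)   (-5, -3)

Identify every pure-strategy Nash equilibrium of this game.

For each player, find the best response to each opponent profile; mutual best responses are the pure NE.
P1 against L: payoffs 2, 0, 5 → best response D.
P1 against C: payoffs 4, 2, 0 → best response U.
P1 against R: payoffs 5, -4, -5 → best response U.
P2 against U: payoffs -5, -1, -2 → best response C.
P2 against M: payoffs 2, -1, 1 → best response L.
P2 against D: payoffs 1, -1, -3 → best response L.
Mutual best responses: (U, C); (D, L).

The pure Nash equilibria are (U, C) and (D, L).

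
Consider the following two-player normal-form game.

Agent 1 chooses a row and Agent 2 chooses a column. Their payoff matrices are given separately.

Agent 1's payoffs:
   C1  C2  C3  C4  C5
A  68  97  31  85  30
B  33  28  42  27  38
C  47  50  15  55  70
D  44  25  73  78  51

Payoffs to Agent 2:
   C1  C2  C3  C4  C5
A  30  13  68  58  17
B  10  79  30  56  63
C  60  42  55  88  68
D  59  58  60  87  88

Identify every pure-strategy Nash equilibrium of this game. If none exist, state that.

There is no pure-strategy Nash equilibrium.

Agent 1 against C1: payoffs 68, 33, 47, 44 → best response A.
Agent 1 against C2: payoffs 97, 28, 50, 25 → best response A.
Agent 1 against C3: payoffs 31, 42, 15, 73 → best response D.
Agent 1 against C4: payoffs 85, 27, 55, 78 → best response A.
Agent 1 against C5: payoffs 30, 38, 70, 51 → best response C.
Agent 2 against A: payoffs 30, 13, 68, 58, 17 → best response C3.
Agent 2 against B: payoffs 10, 79, 30, 56, 63 → best response C2.
Agent 2 against C: payoffs 60, 42, 55, 88, 68 → best response C4.
Agent 2 against D: payoffs 59, 58, 60, 87, 88 → best response C5.
No profile is a mutual best response for all players.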